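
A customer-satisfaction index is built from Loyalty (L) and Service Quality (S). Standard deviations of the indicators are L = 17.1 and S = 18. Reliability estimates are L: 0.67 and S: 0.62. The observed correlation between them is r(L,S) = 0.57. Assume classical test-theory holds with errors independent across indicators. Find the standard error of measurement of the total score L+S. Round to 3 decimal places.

Var(total) = 616.41 + 350.892 = 967.302.
True-score variance = 396.795 + 350.892 = 747.687, so reliability = 0.7730.
Error variance = 967.302 − 747.687 = 219.615; SEM = √219.615 = 14.819.

14.819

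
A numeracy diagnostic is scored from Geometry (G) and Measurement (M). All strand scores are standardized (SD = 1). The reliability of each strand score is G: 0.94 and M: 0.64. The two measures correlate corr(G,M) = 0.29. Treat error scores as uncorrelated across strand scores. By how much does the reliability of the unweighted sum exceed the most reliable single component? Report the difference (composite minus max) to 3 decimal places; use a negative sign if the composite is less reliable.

-0.103

Var(sum) = 2 + 0.58 = 2.58; true-score variance = 1.58 + 0.58 = 2.16; composite reliability = 0.8372.
Max component reliability = 0.9400.
Difference = 0.8372 − 0.9400 = -0.103.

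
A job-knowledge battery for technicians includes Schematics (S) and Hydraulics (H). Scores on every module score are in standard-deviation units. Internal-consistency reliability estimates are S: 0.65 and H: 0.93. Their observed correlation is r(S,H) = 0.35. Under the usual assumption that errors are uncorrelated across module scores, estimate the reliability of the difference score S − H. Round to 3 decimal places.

0.677

Var(S−H) = 1 + 1 − 2·0.35 = 2 − 0.7 = 1.3.
Under uncorrelated errors the observed covariances equal the true-score covariances, so only the own-variance terms attenuate.
True-score variance = [0.65 + 0.93] − 0.7 = 1.58 − 0.7 = 0.88.
Reliability = 0.88 / 1.3 = 0.677.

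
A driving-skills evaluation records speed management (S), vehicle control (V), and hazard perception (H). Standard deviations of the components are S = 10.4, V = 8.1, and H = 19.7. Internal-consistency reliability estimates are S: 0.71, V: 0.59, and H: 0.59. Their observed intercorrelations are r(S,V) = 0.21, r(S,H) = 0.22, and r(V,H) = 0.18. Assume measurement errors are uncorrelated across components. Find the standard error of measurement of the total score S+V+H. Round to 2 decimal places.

14.74

Var(total) = 561.86 + 182.973 = 744.833.
True-score variance = 344.477 + 182.973 = 527.45, so reliability = 0.7081.
Error variance = 744.833 − 527.45 = 217.383; SEM = √217.383 = 14.74.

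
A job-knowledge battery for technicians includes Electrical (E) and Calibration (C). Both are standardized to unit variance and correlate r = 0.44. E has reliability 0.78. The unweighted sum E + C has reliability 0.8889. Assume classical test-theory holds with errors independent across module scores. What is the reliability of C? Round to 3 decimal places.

0.900

Var(E+C) = 2 + 2·0.44 = 2.880.
True-score variance = ρ_E + ρ_C + 2·0.44, so 0.8889 = (0.78 + ρ_C + 0.88) / 2.880.
ρ_C = 0.8889·2.880 − 0.78 − 0.88 = 0.900.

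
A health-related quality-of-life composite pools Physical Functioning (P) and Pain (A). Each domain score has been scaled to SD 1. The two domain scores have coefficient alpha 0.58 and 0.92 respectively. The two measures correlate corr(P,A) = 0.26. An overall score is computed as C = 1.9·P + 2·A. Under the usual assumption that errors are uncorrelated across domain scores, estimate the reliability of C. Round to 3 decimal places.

0.808

Var(C) = 1.9² + 2² + 2·[3.8·0.26] = 7.61 + 1.976 = 9.586.
With uncorrelated errors the cross-covariances are all true-score covariance, so they carry over unchanged; only the diagonal terms shrink to ρᵢσᵢ².
True-score variance = [1.9²·0.58 + 2²·0.92] + 1.976 = 5.7738 + 1.976 = 7.7498.
Reliability = 7.7498 / 9.586 = 0.808.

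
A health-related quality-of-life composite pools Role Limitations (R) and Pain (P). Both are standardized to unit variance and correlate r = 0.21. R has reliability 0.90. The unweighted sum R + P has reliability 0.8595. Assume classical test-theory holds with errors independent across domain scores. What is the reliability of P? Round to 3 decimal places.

Var(R+P) = 2 + 2·0.21 = 2.420.
True-score variance = ρ_R + ρ_P + 2·0.21, so 0.8595 = (0.90 + ρ_P + 0.42) / 2.420.
ρ_P = 0.8595·2.420 − 0.90 − 0.42 = 0.760.

0.760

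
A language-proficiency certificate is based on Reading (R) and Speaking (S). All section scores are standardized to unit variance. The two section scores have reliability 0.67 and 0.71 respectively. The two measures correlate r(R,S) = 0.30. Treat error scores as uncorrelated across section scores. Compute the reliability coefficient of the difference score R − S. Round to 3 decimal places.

Var(R−S) = 1 + 1 − 2·0.30 = 2 − 0.6 = 1.4.
Under uncorrelated errors the observed covariances equal the true-score covariances, so only the own-variance terms attenuate.
True-score variance = [0.67 + 0.71] − 0.6 = 1.38 − 0.6 = 0.78.
Reliability = 0.78 / 1.4 = 0.557.

0.557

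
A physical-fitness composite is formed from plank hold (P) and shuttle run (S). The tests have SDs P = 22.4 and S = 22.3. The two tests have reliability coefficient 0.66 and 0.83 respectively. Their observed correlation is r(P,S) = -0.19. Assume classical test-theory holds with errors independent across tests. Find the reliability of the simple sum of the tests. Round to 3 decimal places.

0.685

Var(P+S) = 22.4² + 22.3² + 2·[22.4·22.3·(-0.19)] = 999.05 − 189.818 = 809.232.
With uncorrelated errors the cross-covariances are all true-score covariance, so they carry over unchanged; only the diagonal terms shrink to ρᵢσᵢ².
True-score variance = [22.4²·0.66 + 22.3²·0.83] − 189.818 = 743.912 − 189.818 = 554.095.
Reliability = 554.095 / 809.232 = 0.685.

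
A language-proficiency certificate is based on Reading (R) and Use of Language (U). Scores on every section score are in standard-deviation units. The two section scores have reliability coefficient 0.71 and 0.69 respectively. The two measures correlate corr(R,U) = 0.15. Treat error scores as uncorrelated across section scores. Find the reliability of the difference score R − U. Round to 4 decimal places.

Var(R−U) = 1 + 1 − 2·0.15 = 2 − 0.3 = 1.7.
With uncorrelated errors the cross-covariances are all true-score covariance, so they carry over unchanged; only the diagonal terms shrink to ρᵢσᵢ².
True-score variance = [0.71 + 0.69] − 0.3 = 1.4 − 0.3 = 1.1.
Reliability = 1.1 / 1.7 = 0.6471.

0.6471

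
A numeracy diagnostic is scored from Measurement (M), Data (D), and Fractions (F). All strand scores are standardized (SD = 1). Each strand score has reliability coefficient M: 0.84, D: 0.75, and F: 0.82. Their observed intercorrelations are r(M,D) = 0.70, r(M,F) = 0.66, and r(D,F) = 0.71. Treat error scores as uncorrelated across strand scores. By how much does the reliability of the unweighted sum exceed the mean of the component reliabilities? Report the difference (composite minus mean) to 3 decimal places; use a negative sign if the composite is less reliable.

Var(sum) = 3 + 4.14 = 7.14; true-score variance = 2.41 + 4.14 = 6.55; composite reliability = 0.9174.
Mean component reliability = 0.8033.
Difference = 0.9174 − 0.8033 = 0.114.

0.114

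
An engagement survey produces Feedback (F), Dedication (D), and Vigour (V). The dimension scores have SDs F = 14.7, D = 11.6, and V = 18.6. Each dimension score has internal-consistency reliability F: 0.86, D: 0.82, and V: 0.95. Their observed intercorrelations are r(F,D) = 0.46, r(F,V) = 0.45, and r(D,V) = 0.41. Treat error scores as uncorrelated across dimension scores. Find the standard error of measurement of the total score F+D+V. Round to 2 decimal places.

Var(total) = 696.61 + 579.88 = 1276.49.
True-score variance = 624.839 + 579.88 = 1204.72, so reliability = 0.9438.
Error variance = 1276.49 − 1204.72 = 71.7714; SEM = √71.7714 = 8.47.

8.47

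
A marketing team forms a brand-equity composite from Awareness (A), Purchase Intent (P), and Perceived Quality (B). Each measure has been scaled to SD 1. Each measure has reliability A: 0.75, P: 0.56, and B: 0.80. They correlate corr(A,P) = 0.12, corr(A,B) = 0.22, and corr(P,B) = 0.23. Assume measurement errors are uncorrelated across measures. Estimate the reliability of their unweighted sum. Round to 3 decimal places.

0.785

Var(A+P+B) = 3 + 2·[0.12 + 0.22 + 0.23] = 3 + 1.14 = 4.14.
Because errors are independent across components, Cov(Tᵢ,Tⱼ) = Cov(Xᵢ,Xⱼ); the off-diagonal part of the true-score variance is the same as above.
True-score variance = [0.75 + 0.56 + 0.80] + 1.14 = 2.11 + 1.14 = 3.25.
Reliability = 3.25 / 4.14 = 0.785.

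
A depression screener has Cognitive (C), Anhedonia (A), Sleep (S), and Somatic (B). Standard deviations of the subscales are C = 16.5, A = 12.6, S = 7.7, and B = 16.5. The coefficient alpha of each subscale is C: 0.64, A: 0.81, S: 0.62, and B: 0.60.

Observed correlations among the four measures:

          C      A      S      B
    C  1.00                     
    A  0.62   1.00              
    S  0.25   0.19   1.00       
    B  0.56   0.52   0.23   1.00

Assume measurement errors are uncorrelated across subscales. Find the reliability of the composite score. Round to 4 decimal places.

Var(C+A+S+B) = 16.5² + 12.6² + 7.7² + 16.5² + 2·[16.5·12.6·0.62 + 16.5·7.7·0.25 + 16.5·16.5·0.56 + 12.6·7.7·0.19 + 12.6·16.5·0.52 + 7.7·16.5·0.23] = 762.55 + 937.768 = 1700.32.
Because errors are independent across components, Cov(Tᵢ,Tⱼ) = Cov(Xᵢ,Xⱼ); the off-diagonal part of the true-score variance is the same as above.
True-score variance = [16.5²·0.64 + 12.6²·0.81 + 7.7²·0.62 + 16.5²·0.60] + 937.768 = 502.945 + 937.768 = 1440.71.
Reliability = 1440.71 / 1700.32 = 0.8473.

0.8473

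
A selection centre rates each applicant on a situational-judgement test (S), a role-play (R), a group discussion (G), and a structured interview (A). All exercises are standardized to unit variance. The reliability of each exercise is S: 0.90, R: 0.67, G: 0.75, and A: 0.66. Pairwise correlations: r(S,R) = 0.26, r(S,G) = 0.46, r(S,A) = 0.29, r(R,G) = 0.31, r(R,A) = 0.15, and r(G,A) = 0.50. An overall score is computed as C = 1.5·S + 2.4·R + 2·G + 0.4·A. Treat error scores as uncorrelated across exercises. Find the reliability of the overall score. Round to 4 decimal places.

0.8501

Var(C) = 1.5² + 2.4² + 2² + 0.4² + 2·[3.6·0.26 + 3·0.46 + 0.6·0.29 + 4.8·0.31 + 0.96·0.15 + 0.8·0.50] = 12.17 + 9.044 = 21.214.
Under uncorrelated errors the observed covariances equal the true-score covariances, so only the own-variance terms attenuate.
True-score variance = [1.5²·0.90 + 2.4²·0.67 + 2²·0.75 + 0.4²·0.66] + 9.044 = 8.9898 + 9.044 = 18.0338.
Reliability = 18.0338 / 21.214 = 0.8501.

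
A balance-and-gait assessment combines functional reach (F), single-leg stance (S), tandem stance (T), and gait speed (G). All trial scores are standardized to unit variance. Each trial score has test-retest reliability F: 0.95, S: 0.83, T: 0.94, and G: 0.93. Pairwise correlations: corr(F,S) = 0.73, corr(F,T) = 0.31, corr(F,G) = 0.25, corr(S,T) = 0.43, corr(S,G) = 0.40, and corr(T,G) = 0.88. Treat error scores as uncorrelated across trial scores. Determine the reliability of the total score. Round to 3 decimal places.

0.965

Var(F+S+T+G) = 4 + 2·[0.73 + 0.31 + 0.25 + 0.43 + 0.40 + 0.88] = 4 + 6 = 10.
Because errors are independent across components, Cov(Tᵢ,Tⱼ) = Cov(Xᵢ,Xⱼ); the off-diagonal part of the true-score variance is the same as above.
True-score variance = [0.95 + 0.83 + 0.94 + 0.93] + 6 = 3.65 + 6 = 9.65.
Reliability = 9.65 / 10 = 0.965.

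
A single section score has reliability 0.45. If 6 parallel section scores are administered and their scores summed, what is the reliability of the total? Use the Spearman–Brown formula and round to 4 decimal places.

0.8308

ρ_k = kρ / (1 + (k−1)ρ) = 6·0.45 / (1 + 5·0.45) = 2.700 / 3.250 = 0.8308.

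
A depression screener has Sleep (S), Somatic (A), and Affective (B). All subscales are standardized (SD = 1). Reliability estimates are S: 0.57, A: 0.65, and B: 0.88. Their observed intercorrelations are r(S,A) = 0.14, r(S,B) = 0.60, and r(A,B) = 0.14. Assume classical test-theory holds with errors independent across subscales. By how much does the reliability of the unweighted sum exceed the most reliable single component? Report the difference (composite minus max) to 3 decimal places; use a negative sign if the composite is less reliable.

-0.069

Var(sum) = 3 + 1.76 = 4.76; true-score variance = 2.1 + 1.76 = 3.86; composite reliability = 0.8109.
Max component reliability = 0.8800.
Difference = 0.8109 − 0.8800 = -0.069.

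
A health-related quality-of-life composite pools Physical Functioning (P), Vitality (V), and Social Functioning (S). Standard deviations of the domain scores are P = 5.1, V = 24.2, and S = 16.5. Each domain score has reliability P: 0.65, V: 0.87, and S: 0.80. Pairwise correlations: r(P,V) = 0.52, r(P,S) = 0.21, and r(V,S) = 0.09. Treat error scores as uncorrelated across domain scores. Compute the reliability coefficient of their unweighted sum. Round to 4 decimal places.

0.8752

Var(P+V+S) = 5.1² + 24.2² + 16.5² + 2·[5.1·24.2·0.52 + 5.1·16.5·0.21 + 24.2·16.5·0.09] = 883.9 + 235.574 = 1119.47.
With uncorrelated errors the cross-covariances are all true-score covariance, so they carry over unchanged; only the diagonal terms shrink to ρᵢσᵢ².
True-score variance = [5.1²·0.65 + 24.2²·0.87 + 16.5²·0.80] + 235.574 = 744.213 + 235.574 = 979.787.
Reliability = 979.787 / 1119.47 = 0.8752.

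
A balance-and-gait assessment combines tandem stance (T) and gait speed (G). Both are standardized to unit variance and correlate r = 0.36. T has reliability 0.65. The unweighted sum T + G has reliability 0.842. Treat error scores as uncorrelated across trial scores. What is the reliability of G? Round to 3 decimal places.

0.920

Var(T+G) = 2 + 2·0.36 = 2.720.
True-score variance = ρ_T + ρ_G + 2·0.36, so 0.842 = (0.65 + ρ_G + 0.72) / 2.720.
ρ_G = 0.842·2.720 − 0.65 − 0.72 = 0.920.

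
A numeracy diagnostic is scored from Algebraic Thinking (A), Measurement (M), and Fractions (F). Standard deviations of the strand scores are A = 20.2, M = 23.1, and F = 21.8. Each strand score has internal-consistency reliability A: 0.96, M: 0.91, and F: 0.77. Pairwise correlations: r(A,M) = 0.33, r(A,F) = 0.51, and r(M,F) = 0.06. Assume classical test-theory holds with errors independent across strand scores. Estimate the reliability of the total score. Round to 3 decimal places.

Var(A+M+F) = 20.2² + 23.1² + 21.8² + 2·[20.2·23.1·0.33 + 20.2·21.8·0.51 + 23.1·21.8·0.06] = 1416.89 + 817.566 = 2234.46.
Under uncorrelated errors the observed covariances equal the true-score covariances, so only the own-variance terms attenuate.
True-score variance = [20.2²·0.96 + 23.1²·0.91 + 21.8²·0.77] + 817.566 = 1243.24 + 817.566 = 2060.8.
Reliability = 2060.8 / 2234.46 = 0.922.

0.922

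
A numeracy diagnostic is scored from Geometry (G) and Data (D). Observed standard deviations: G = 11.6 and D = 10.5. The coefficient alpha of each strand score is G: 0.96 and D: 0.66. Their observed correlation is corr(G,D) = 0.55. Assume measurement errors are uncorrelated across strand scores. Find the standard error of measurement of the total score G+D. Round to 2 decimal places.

6.55

Var(total) = 244.81 + 133.98 = 378.79.
True-score variance = 201.943 + 133.98 = 335.923, so reliability = 0.8868.
Error variance = 378.79 − 335.923 = 42.8674; SEM = √42.8674 = 6.55.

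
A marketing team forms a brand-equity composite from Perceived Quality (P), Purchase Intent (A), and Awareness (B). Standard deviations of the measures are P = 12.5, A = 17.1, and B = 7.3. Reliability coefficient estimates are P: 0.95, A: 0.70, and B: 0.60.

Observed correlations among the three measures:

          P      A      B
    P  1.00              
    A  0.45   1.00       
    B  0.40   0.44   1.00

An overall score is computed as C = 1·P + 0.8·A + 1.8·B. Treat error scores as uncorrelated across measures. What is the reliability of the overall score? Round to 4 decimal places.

0.8614

Var(C) = 12.5² + 0.8²·17.1² + 1.8²·7.3² + 2·[0.8·12.5·17.1·0.45 + 1.8·12.5·7.3·0.40 + 1.44·17.1·7.3·0.44] = 516.052 + 443.485 = 959.537.
Because errors are independent across components, Cov(Tᵢ,Tⱼ) = Cov(Xᵢ,Xⱼ); the off-diagonal part of the true-score variance is the same as above.
True-score variance = [12.5²·0.95 + 0.8²·17.1²·0.70 + 1.8²·7.3²·0.60] + 443.485 = 383.033 + 443.485 = 826.518.
Reliability = 826.518 / 959.537 = 0.8614.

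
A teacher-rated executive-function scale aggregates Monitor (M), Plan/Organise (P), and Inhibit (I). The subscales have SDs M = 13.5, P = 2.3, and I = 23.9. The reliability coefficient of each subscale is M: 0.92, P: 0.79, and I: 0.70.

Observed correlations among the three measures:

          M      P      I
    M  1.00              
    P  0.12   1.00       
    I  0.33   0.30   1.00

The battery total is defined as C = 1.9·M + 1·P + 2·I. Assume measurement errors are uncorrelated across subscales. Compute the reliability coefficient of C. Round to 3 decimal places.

0.807

Var(C) = 1.9²·13.5² + 2.3² + 2²·23.9² + 2·[1.9·13.5·2.3·0.12 + 3.8·13.5·23.9·0.33 + 2·2.3·23.9·0.30] = 2948.05 + 889.329 = 3837.38.
Under uncorrelated errors the observed covariances equal the true-score covariances, so only the own-variance terms attenuate.
True-score variance = [1.9²·13.5²·0.92 + 2.3²·0.79 + 2²·23.9²·0.70] + 889.329 = 2208.86 + 889.329 = 3098.18.
Reliability = 3098.18 / 3837.38 = 0.807.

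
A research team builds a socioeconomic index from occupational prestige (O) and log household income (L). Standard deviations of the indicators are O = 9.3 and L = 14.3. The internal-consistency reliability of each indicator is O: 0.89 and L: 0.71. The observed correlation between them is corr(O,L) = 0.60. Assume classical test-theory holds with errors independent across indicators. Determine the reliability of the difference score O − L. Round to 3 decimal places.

Var(O−L) = 9.3² + 14.3² − 2·9.3·14.3·0.60 = 290.98 − 159.588 = 131.392.
Under uncorrelated errors the observed covariances equal the true-score covariances, so only the own-variance terms attenuate.
True-score variance = [9.3²·0.89 + 14.3²·0.71] − 159.588 = 222.164 − 159.588 = 62.576.
Reliability = 62.576 / 131.392 = 0.476.

0.476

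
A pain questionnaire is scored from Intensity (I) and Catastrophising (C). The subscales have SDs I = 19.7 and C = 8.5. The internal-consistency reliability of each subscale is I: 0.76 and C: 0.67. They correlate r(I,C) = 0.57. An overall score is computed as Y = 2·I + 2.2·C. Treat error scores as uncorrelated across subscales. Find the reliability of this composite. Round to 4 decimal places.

0.8220

Var(Y) = 2²·19.7² + 2.2²·8.5² + 2·[4.4·19.7·8.5·0.57] = 1902.05 + 839.929 = 2741.98.
Because errors are independent across components, Cov(Tᵢ,Tⱼ) = Cov(Xᵢ,Xⱼ); the off-diagonal part of the true-score variance is the same as above.
True-score variance = [2²·19.7²·0.76 + 2.2²·8.5²·0.67] + 839.929 = 1414.09 + 839.929 = 2254.02.
Reliability = 2254.02 / 2741.98 = 0.8220.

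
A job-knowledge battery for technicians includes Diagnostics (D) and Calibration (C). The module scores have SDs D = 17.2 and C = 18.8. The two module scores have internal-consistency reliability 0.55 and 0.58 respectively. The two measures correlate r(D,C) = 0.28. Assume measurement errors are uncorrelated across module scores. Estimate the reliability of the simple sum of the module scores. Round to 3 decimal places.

0.661

Var(D+C) = 17.2² + 18.8² + 2·[17.2·18.8·0.28] = 649.28 + 181.082 = 830.362.
With uncorrelated errors the cross-covariances are all true-score covariance, so they carry over unchanged; only the diagonal terms shrink to ρᵢσᵢ².
True-score variance = [17.2²·0.55 + 18.8²·0.58] + 181.082 = 367.707 + 181.082 = 548.789.
Reliability = 548.789 / 830.362 = 0.661.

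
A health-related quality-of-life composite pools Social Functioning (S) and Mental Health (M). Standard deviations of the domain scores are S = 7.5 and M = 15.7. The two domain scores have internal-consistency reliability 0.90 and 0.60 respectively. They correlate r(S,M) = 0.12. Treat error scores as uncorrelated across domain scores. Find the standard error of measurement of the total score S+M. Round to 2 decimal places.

10.21

Var(total) = 302.74 + 28.26 = 331.
True-score variance = 198.519 + 28.26 = 226.779, so reliability = 0.6851.
Error variance = 331 − 226.779 = 104.221; SEM = √104.221 = 10.21.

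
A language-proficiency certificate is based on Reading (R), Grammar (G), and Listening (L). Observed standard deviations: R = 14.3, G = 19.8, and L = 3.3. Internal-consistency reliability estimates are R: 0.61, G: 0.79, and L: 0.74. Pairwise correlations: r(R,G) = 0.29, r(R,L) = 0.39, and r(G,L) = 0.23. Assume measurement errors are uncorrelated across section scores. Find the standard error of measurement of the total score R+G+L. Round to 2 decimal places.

Var(total) = 607.42 + 231.086 = 838.506.
True-score variance = 442.509 + 231.086 = 673.595, so reliability = 0.8033.
Error variance = 838.506 − 673.595 = 164.911; SEM = √164.911 = 12.84.

12.84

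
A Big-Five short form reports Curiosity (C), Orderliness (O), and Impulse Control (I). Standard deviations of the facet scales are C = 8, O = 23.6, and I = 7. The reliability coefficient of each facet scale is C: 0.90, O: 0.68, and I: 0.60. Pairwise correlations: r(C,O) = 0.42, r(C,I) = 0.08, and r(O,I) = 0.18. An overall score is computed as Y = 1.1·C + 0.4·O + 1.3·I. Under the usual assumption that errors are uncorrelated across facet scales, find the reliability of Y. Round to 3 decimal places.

0.809

Var(Y) = 1.1²·8² + 0.4²·23.6² + 1.3²·7² + 2·[0.44·8·23.6·0.42 + 1.43·8·7·0.08 + 0.52·23.6·7·0.18] = 249.364 + 113.519 = 362.882.
Under uncorrelated errors the observed covariances equal the true-score covariances, so only the own-variance terms attenuate.
True-score variance = [1.1²·8²·0.90 + 0.4²·23.6²·0.68 + 1.3²·7²·0.60] + 113.519 = 179.979 + 113.519 = 293.498.
Reliability = 293.498 / 362.882 = 0.809.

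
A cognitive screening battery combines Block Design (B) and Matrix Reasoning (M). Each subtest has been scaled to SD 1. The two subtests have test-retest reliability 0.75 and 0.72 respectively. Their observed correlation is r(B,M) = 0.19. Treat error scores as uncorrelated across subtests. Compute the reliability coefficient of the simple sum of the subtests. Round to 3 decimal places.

Var(B+M) = 2 + 2·[0.19] = 2 + 0.38 = 2.38.
Under uncorrelated errors the observed covariances equal the true-score covariances, so only the own-variance terms attenuate.
True-score variance = [0.75 + 0.72] + 0.38 = 1.47 + 0.38 = 1.85.
Reliability = 1.85 / 2.38 = 0.777.

0.777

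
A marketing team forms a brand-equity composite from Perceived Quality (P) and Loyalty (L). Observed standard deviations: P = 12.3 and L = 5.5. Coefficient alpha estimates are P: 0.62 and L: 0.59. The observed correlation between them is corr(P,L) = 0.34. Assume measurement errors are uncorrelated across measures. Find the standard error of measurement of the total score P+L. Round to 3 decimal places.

8.360

Var(total) = 181.54 + 46.002 = 227.542.
True-score variance = 111.647 + 46.002 = 157.649, so reliability = 0.6928.
Error variance = 227.542 − 157.649 = 69.8927; SEM = √69.8927 = 8.360.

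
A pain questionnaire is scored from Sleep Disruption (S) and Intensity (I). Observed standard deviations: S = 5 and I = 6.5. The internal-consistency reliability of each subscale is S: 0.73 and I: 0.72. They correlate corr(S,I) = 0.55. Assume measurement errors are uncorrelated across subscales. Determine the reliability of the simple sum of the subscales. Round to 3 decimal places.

0.820

Var(S+I) = 5² + 6.5² + 2·[5·6.5·0.55] = 67.25 + 35.75 = 103.
Because errors are independent across components, Cov(Tᵢ,Tⱼ) = Cov(Xᵢ,Xⱼ); the off-diagonal part of the true-score variance is the same as above.
True-score variance = [5²·0.73 + 6.5²·0.72] + 35.75 = 48.67 + 35.75 = 84.42.
Reliability = 84.42 / 103 = 0.820.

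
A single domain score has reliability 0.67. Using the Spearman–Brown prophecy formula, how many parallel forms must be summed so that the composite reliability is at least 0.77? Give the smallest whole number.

2

k ≥ ρ*(1−ρ₁)/(ρ₁(1−ρ*)) = 0.77·0.33 / (0.67·0.23) = 1.649.
Smallest integer k = 2.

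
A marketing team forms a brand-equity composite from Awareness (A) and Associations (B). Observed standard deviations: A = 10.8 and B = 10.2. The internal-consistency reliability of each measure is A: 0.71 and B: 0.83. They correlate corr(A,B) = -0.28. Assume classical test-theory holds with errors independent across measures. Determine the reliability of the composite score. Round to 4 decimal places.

0.6760

Var(A+B) = 10.8² + 10.2² + 2·[10.8·10.2·(-0.28)] = 220.68 − 61.6896 = 158.99.
With uncorrelated errors the cross-covariances are all true-score covariance, so they carry over unchanged; only the diagonal terms shrink to ρᵢσᵢ².
True-score variance = [10.8²·0.71 + 10.2²·0.83] − 61.6896 = 169.168 − 61.6896 = 107.478.
Reliability = 107.478 / 158.99 = 0.6760.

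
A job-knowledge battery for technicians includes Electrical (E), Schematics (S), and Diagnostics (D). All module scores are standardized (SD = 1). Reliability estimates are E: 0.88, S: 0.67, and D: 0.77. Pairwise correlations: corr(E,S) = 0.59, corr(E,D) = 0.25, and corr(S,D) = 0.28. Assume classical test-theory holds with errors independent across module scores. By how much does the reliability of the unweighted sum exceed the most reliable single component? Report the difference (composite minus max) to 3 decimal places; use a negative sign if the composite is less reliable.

Var(sum) = 3 + 2.24 = 5.24; true-score variance = 2.32 + 2.24 = 4.56; composite reliability = 0.8702.
Max component reliability = 0.8800.
Difference = 0.8702 − 0.8800 = -0.010.

-0.010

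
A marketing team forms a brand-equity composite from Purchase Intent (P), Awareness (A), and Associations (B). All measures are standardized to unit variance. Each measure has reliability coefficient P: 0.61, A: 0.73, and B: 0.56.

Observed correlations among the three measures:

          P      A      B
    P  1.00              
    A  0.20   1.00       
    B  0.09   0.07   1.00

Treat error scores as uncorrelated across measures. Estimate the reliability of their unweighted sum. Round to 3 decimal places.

0.704

Var(P+A+B) = 3 + 2·[0.20 + 0.09 + 0.07] = 3 + 0.72 = 3.72.
With uncorrelated errors the cross-covariances are all true-score covariance, so they carry over unchanged; only the diagonal terms shrink to ρᵢσᵢ².
True-score variance = [0.61 + 0.73 + 0.56] + 0.72 = 1.9 + 0.72 = 2.62.
Reliability = 2.62 / 3.72 = 0.704.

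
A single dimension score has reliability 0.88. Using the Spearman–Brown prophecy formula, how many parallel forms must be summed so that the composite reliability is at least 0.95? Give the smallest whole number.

k ≥ ρ*(1−ρ₁)/(ρ₁(1−ρ*)) = 0.95·0.12 / (0.88·0.05) = 2.591.
Smallest integer k = 3.

3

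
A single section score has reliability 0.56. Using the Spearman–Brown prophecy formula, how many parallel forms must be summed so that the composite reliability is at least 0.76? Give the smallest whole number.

k ≥ ρ*(1−ρ₁)/(ρ₁(1−ρ*)) = 0.76·0.44 / (0.56·0.24) = 2.488.
Smallest integer k = 3.

3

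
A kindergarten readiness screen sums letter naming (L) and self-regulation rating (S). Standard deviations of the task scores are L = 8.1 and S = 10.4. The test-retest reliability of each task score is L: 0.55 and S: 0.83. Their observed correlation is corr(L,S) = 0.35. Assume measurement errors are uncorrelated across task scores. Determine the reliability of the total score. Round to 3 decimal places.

0.794

Var(L+S) = 8.1² + 10.4² + 2·[8.1·10.4·0.35] = 173.77 + 58.968 = 232.738.
Under uncorrelated errors the observed covariances equal the true-score covariances, so only the own-variance terms attenuate.
True-score variance = [8.1²·0.55 + 10.4²·0.83] + 58.968 = 125.858 + 58.968 = 184.826.
Reliability = 184.826 / 232.738 = 0.794.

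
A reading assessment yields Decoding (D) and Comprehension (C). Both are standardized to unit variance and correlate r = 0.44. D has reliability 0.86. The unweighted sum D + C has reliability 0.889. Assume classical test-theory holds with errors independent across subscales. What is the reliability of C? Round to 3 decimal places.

0.820

Var(D+C) = 2 + 2·0.44 = 2.880.
True-score variance = ρ_D + ρ_C + 2·0.44, so 0.889 = (0.86 + ρ_C + 0.88) / 2.880.
ρ_C = 0.889·2.880 − 0.86 − 0.88 = 0.820.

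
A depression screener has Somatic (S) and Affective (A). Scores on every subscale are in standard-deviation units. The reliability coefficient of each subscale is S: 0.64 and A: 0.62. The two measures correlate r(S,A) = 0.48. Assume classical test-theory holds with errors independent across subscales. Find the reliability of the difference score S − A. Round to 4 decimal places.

Var(S−A) = 1 + 1 − 2·0.48 = 2 − 0.96 = 1.04.
Under uncorrelated errors the observed covariances equal the true-score covariances, so only the own-variance terms attenuate.
True-score variance = [0.64 + 0.62] − 0.96 = 1.26 − 0.96 = 0.3.
Reliability = 0.3 / 1.04 = 0.2885.

0.2885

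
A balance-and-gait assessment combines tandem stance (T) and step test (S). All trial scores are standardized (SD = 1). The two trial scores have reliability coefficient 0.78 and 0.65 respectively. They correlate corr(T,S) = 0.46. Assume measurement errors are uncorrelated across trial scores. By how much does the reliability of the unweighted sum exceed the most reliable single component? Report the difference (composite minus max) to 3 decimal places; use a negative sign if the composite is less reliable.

Var(sum) = 2 + 0.92 = 2.92; true-score variance = 1.43 + 0.92 = 2.35; composite reliability = 0.8048.
Max component reliability = 0.7800.
Difference = 0.8048 − 0.7800 = 0.025.

0.025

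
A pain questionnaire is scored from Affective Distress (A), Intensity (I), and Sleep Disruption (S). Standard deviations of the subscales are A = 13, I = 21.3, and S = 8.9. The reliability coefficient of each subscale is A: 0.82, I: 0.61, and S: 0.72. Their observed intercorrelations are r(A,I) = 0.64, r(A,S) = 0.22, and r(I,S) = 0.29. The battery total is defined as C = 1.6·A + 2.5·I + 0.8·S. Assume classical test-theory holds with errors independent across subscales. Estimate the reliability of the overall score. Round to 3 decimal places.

Var(C) = 1.6²·13² + 2.5²·21.3² + 0.8²·8.9² + 2·[4·13·21.3·0.64 + 1.28·13·8.9·0.22 + 2·21.3·8.9·0.29] = 3318.9 + 1702.79 = 5021.69.
Because errors are independent across components, Cov(Tᵢ,Tⱼ) = Cov(Xᵢ,Xⱼ); the off-diagonal part of the true-score variance is the same as above.
True-score variance = [1.6²·13²·0.82 + 2.5²·21.3²·0.61 + 0.8²·8.9²·0.72] + 1702.79 = 2120.96 + 1702.79 = 3823.75.
Reliability = 3823.75 / 5021.69 = 0.761.

0.761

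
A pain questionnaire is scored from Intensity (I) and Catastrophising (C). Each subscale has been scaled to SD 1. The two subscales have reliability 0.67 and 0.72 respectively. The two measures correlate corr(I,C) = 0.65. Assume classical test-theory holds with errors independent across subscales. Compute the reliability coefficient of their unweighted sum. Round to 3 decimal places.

Var(I+C) = 2 + 2·[0.65] = 2 + 1.3 = 3.3.
Under uncorrelated errors the observed covariances equal the true-score covariances, so only the own-variance terms attenuate.
True-score variance = [0.67 + 0.72] + 1.3 = 1.39 + 1.3 = 2.69.
Reliability = 2.69 / 3.3 = 0.815.

0.815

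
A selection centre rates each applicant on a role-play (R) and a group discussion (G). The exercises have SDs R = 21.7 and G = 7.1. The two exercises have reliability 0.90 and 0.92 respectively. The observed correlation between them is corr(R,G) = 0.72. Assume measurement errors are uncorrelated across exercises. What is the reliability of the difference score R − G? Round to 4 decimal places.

0.8293

Var(R−G) = 21.7² + 7.1² − 2·21.7·7.1·0.72 = 521.3 − 221.861 = 299.439.
With uncorrelated errors the cross-covariances are all true-score covariance, so they carry over unchanged; only the diagonal terms shrink to ρᵢσᵢ².
True-score variance = [21.7²·0.90 + 7.1²·0.92] − 221.861 = 470.178 − 221.861 = 248.317.
Reliability = 248.317 / 299.439 = 0.8293.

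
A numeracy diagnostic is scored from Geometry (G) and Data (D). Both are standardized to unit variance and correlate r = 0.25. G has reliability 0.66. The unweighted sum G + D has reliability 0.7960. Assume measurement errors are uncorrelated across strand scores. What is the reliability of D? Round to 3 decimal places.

Var(G+D) = 2 + 2·0.25 = 2.500.
True-score variance = ρ_G + ρ_D + 2·0.25, so 0.7960 = (0.66 + ρ_D + 0.50) / 2.500.
ρ_D = 0.7960·2.500 − 0.66 − 0.50 = 0.830.

0.830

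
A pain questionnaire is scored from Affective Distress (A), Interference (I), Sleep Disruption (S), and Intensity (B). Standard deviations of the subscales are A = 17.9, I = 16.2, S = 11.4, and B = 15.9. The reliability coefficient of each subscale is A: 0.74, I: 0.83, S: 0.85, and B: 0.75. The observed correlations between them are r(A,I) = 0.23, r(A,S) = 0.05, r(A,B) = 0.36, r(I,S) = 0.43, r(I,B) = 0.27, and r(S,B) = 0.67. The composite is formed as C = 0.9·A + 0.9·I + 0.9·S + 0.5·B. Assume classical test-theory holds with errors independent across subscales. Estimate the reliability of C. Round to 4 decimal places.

Var(C) = 0.9²·17.9² + 0.9²·16.2² + 0.9²·11.4² + 0.5²·15.9² + 2·[0.81·17.9·16.2·0.23 + 0.81·17.9·11.4·0.05 + 0.45·17.9·15.9·0.36 + 0.81·16.2·11.4·0.43 + 0.45·16.2·15.9·0.27 + 0.45·11.4·15.9·0.67] = 640.579 + 517.329 = 1157.91.
With uncorrelated errors the cross-covariances are all true-score covariance, so they carry over unchanged; only the diagonal terms shrink to ρᵢσᵢ².
True-score variance = [0.9²·17.9²·0.74 + 0.9²·16.2²·0.83 + 0.9²·11.4²·0.85 + 0.5²·15.9²·0.75] + 517.329 = 505.372 + 517.329 = 1022.7.
Reliability = 1022.7 / 1157.91 = 0.8832.

0.8832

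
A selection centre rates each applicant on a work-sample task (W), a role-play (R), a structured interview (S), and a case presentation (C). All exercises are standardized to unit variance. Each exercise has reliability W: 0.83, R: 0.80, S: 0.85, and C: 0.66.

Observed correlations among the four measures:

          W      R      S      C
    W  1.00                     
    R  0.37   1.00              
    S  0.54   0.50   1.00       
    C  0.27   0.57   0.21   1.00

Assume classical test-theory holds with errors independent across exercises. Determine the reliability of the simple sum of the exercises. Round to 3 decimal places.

0.904

Var(W+R+S+C) = 4 + 2·[0.37 + 0.54 + 0.27 + 0.50 + 0.57 + 0.21] = 4 + 4.92 = 8.92.
Because errors are independent across components, Cov(Tᵢ,Tⱼ) = Cov(Xᵢ,Xⱼ); the off-diagonal part of the true-score variance is the same as above.
True-score variance = [0.83 + 0.80 + 0.85 + 0.66] + 4.92 = 3.14 + 4.92 = 8.06.
Reliability = 8.06 / 8.92 = 0.904.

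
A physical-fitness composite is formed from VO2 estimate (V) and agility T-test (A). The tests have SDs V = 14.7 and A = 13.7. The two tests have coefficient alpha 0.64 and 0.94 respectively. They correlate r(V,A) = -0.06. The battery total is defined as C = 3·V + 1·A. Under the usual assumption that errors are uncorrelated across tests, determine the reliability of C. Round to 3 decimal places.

0.655

Var(C) = 3²·14.7² + 13.7² + 2·[3·14.7·13.7·(-0.06)] = 2132.5 − 72.5004 = 2060.
Under uncorrelated errors the observed covariances equal the true-score covariances, so only the own-variance terms attenuate.
True-score variance = [3²·14.7²·0.64 + 13.7²·0.94] − 72.5004 = 1421.11 − 72.5004 = 1348.61.
Reliability = 1348.61 / 2060 = 0.655.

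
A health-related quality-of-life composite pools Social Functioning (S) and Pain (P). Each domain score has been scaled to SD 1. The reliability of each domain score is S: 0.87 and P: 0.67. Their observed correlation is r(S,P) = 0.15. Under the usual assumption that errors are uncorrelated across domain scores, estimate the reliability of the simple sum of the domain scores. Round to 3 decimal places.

0.800

Var(S+P) = 2 + 2·[0.15] = 2 + 0.3 = 2.3.
Under uncorrelated errors the observed covariances equal the true-score covariances, so only the own-variance terms attenuate.
True-score variance = [0.87 + 0.67] + 0.3 = 1.54 + 0.3 = 1.84.
Reliability = 1.84 / 2.3 = 0.800.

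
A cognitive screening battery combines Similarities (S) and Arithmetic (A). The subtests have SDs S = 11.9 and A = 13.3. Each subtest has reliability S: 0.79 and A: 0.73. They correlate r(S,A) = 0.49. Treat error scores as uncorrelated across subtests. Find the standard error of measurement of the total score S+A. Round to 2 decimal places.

Var(total) = 318.5 + 155.105 = 473.605.
True-score variance = 241.002 + 155.105 = 396.106, so reliability = 0.8364.
Error variance = 473.605 − 396.106 = 77.4984; SEM = √77.4984 = 8.80.

8.80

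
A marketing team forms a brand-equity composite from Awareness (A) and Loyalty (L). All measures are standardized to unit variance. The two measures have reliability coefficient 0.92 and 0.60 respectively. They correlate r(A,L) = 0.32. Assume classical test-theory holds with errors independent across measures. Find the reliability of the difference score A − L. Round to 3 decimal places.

0.647

Var(A−L) = 1 + 1 − 2·0.32 = 2 − 0.64 = 1.36.
Because errors are independent across components, Cov(Tᵢ,Tⱼ) = Cov(Xᵢ,Xⱼ); the off-diagonal part of the true-score variance is the same as above.
True-score variance = [0.92 + 0.60] − 0.64 = 1.52 − 0.64 = 0.88.
Reliability = 0.88 / 1.36 = 0.647.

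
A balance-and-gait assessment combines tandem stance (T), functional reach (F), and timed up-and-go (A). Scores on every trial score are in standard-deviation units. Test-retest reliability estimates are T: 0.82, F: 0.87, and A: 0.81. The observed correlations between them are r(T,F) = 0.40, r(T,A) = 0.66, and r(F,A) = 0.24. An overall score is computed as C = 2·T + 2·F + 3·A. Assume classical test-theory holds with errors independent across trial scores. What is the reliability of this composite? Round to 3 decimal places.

Var(C) = 2² + 2² + 3² + 2·[4·0.40 + 6·0.66 + 6·0.24] = 17 + 14 = 31.
Because errors are independent across components, Cov(Tᵢ,Tⱼ) = Cov(Xᵢ,Xⱼ); the off-diagonal part of the true-score variance is the same as above.
True-score variance = [2²·0.82 + 2²·0.87 + 3²·0.81] + 14 = 14.05 + 14 = 28.05.
Reliability = 28.05 / 31 = 0.905.

0.905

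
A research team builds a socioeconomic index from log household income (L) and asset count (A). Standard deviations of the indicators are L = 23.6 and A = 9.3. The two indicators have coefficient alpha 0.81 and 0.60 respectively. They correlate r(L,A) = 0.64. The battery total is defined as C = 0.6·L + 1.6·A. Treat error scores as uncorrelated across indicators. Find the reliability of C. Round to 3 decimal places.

0.817

Var(C) = 0.6²·23.6² + 1.6²·9.3² + 2·[0.96·23.6·9.3·0.64] = 421.92 + 269.697 = 691.617.
With uncorrelated errors the cross-covariances are all true-score covariance, so they carry over unchanged; only the diagonal terms shrink to ρᵢσᵢ².
True-score variance = [0.6²·23.6²·0.81 + 1.6²·9.3²·0.60] + 269.697 = 295.258 + 269.697 = 564.955.
Reliability = 564.955 / 691.617 = 0.817.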